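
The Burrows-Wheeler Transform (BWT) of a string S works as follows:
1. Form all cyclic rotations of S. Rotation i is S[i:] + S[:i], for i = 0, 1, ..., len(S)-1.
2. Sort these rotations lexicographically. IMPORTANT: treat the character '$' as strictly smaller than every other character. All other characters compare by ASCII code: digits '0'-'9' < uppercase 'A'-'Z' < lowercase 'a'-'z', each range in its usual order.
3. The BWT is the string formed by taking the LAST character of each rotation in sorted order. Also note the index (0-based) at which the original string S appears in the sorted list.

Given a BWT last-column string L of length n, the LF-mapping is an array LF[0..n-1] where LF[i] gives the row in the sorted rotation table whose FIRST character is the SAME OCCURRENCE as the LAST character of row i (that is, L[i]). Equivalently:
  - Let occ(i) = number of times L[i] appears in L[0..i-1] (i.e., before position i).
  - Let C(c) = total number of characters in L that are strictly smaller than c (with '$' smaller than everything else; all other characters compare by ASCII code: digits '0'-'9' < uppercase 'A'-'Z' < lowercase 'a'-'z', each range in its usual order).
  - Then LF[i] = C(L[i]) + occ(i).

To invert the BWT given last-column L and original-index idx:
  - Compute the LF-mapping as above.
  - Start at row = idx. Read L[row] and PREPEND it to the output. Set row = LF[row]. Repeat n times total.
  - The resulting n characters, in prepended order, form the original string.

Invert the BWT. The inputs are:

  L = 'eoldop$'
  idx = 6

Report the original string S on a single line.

Answer: poodle$

Derivation:
LF mapping: 2 4 3 1 5 6 0
Walk LF starting at row 6, prepending L[row]:
  step 1: row=6, L[6]='$', prepend. Next row=LF[6]=0
  step 2: row=0, L[0]='e', prepend. Next row=LF[0]=2
  step 3: row=2, L[2]='l', prepend. Next row=LF[2]=3
  step 4: row=3, L[3]='d', prepend. Next row=LF[3]=1
  step 5: row=1, L[1]='o', prepend. Next row=LF[1]=4
  step 6: row=4, L[4]='o', prepend. Next row=LF[4]=5
  step 7: row=5, L[5]='p', prepend. Next row=LF[5]=6
Reversed output: poodle$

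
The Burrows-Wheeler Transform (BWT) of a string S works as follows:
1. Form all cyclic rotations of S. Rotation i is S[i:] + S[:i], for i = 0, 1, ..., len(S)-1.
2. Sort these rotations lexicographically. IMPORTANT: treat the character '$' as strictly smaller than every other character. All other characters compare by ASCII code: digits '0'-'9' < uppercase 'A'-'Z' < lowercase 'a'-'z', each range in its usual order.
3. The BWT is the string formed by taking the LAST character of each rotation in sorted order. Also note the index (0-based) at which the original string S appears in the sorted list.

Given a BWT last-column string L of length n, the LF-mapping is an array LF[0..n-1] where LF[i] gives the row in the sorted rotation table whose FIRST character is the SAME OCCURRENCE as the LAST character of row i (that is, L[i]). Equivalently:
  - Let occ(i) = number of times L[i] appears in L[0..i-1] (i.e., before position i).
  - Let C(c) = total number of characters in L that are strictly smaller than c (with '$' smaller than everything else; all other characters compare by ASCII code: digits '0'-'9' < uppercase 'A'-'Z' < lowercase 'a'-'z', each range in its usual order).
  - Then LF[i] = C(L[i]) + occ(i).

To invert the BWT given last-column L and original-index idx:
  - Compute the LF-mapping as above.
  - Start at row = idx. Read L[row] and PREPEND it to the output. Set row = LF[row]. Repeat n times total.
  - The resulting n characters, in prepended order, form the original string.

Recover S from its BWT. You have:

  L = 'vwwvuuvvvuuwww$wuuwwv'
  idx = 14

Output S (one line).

LF mapping: 7 13 14 8 1 2 9 10 11 3 4 15 16 17 0 18 5 6 19 20 12
Walk LF starting at row 14, prepending L[row]:
  step 1: row=14, L[14]='$', prepend. Next row=LF[14]=0
  step 2: row=0, L[0]='v', prepend. Next row=LF[0]=7
  step 3: row=7, L[7]='v', prepend. Next row=LF[7]=10
  step 4: row=10, L[10]='u', prepend. Next row=LF[10]=4
  step 5: row=4, L[4]='u', prepend. Next row=LF[4]=1
  step 6: row=1, L[1]='w', prepend. Next row=LF[1]=13
  step 7: row=13, L[13]='w', prepend. Next row=LF[13]=17
  step 8: row=17, L[17]='u', prepend. Next row=LF[17]=6
  step 9: row=6, L[6]='v', prepend. Next row=LF[6]=9
  step 10: row=9, L[9]='u', prepend. Next row=LF[9]=3
  step 11: row=3, L[3]='v', prepend. Next row=LF[3]=8
  step 12: row=8, L[8]='v', prepend. Next row=LF[8]=11
  step 13: row=11, L[11]='w', prepend. Next row=LF[11]=15
  step 14: row=15, L[15]='w', prepend. Next row=LF[15]=18
  step 15: row=18, L[18]='w', prepend. Next row=LF[18]=19
  step 16: row=19, L[19]='w', prepend. Next row=LF[19]=20
  step 17: row=20, L[20]='v', prepend. Next row=LF[20]=12
  step 18: row=12, L[12]='w', prepend. Next row=LF[12]=16
  step 19: row=16, L[16]='u', prepend. Next row=LF[16]=5
  step 20: row=5, L[5]='u', prepend. Next row=LF[5]=2
  step 21: row=2, L[2]='w', prepend. Next row=LF[2]=14
Reversed output: wuuwvwwwwvvuvuwwuuvv$

Answer: wuuwvwwwwvvuvuwwuuvv$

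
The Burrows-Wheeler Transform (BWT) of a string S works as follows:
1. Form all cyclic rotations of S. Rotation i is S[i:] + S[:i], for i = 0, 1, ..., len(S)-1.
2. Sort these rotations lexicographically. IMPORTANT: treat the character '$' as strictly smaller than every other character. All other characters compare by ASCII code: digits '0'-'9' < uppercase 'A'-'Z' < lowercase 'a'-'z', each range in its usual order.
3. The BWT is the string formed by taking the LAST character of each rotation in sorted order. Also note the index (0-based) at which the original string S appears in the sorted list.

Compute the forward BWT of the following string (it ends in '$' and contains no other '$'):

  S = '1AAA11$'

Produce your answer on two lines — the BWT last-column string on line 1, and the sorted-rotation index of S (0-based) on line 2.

Answer: 11A$AA1
3

Derivation:
All 7 rotations (rotation i = S[i:]+S[:i]):
  rot[0] = 1AAA11$
  rot[1] = AAA11$1
  rot[2] = AA11$1A
  rot[3] = A11$1AA
  rot[4] = 11$1AAA
  rot[5] = 1$1AAA1
  rot[6] = $1AAA11
Sorted (with $ < everything):
  sorted[0] = $1AAA11  (last char: '1')
  sorted[1] = 1$1AAA1  (last char: '1')
  sorted[2] = 11$1AAA  (last char: 'A')
  sorted[3] = 1AAA11$  (last char: '$')
  sorted[4] = A11$1AA  (last char: 'A')
  sorted[5] = AA11$1A  (last char: 'A')
  sorted[6] = AAA11$1  (last char: '1')
Last column: 11A$AA1
Original string S is at sorted index 3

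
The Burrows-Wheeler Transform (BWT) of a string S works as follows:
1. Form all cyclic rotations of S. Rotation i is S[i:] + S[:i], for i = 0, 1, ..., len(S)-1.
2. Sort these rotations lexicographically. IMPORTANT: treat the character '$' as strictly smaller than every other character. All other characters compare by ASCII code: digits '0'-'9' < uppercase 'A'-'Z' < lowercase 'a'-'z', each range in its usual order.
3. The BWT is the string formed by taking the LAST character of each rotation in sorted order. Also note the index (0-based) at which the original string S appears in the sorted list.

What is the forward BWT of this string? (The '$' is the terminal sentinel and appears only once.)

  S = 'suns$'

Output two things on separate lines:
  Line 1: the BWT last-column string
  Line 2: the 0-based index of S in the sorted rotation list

All 5 rotations (rotation i = S[i:]+S[:i]):
  rot[0] = suns$
  rot[1] = uns$s
  rot[2] = ns$su
  rot[3] = s$sun
  rot[4] = $suns
Sorted (with $ < everything):
  sorted[0] = $suns  (last char: 's')
  sorted[1] = ns$su  (last char: 'u')
  sorted[2] = s$sun  (last char: 'n')
  sorted[3] = suns$  (last char: '$')
  sorted[4] = uns$s  (last char: 's')
Last column: sun$s
Original string S is at sorted index 3

Answer: sun$s
3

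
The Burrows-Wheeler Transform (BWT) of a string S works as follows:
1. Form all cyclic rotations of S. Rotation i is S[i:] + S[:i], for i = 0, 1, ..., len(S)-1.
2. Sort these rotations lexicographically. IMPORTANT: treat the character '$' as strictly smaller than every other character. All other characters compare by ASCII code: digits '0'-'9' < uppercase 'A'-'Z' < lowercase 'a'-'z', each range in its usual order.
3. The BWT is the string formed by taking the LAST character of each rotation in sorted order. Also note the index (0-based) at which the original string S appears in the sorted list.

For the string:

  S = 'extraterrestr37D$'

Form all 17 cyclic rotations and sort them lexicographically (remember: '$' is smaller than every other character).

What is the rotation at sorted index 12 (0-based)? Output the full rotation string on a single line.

All 17 rotations (rotation i = S[i:]+S[:i]):
  rot[0] = extraterrestr37D$
  rot[1] = xtraterrestr37D$e
  rot[2] = traterrestr37D$ex
  rot[3] = raterrestr37D$ext
  rot[4] = aterrestr37D$extr
  rot[5] = terrestr37D$extra
  rot[6] = errestr37D$extrat
  rot[7] = rrestr37D$extrate
  rot[8] = restr37D$extrater
  rot[9] = estr37D$extraterr
  rot[10] = str37D$extraterre
  rot[11] = tr37D$extraterres
  rot[12] = r37D$extraterrest
  rot[13] = 37D$extraterrestr
  rot[14] = 7D$extraterrestr3
  rot[15] = D$extraterrestr37
  rot[16] = $extraterrestr37D
Sorted (with $ < everything):
  sorted[0] = $extraterrestr37D
  sorted[1] = 37D$extraterrestr
  sorted[2] = 7D$extraterrestr3
  sorted[3] = D$extraterrestr37
  sorted[4] = aterrestr37D$extr
  sorted[5] = errestr37D$extrat
  sorted[6] = estr37D$extraterr
  sorted[7] = extraterrestr37D$
  sorted[8] = r37D$extraterrest
  sorted[9] = raterrestr37D$ext
  sorted[10] = restr37D$extrater
  sorted[11] = rrestr37D$extrate
  sorted[12] = str37D$extraterre
  sorted[13] = terrestr37D$extra
  sorted[14] = tr37D$extraterres
  sorted[15] = traterrestr37D$ex
  sorted[16] = xtraterrestr37D$e
sorted[12] = str37D$extraterre

Answer: str37D$extraterre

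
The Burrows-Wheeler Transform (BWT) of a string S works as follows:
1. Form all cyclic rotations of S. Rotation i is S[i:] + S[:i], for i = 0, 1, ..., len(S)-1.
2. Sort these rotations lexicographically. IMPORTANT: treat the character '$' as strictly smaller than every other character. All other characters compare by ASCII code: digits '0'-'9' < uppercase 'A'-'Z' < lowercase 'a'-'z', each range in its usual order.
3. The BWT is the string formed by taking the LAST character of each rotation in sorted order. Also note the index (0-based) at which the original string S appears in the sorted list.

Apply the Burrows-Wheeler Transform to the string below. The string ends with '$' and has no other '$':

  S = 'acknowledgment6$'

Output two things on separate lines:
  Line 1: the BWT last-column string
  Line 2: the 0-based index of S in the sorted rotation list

All 16 rotations (rotation i = S[i:]+S[:i]):
  rot[0] = acknowledgment6$
  rot[1] = cknowledgment6$a
  rot[2] = knowledgment6$ac
  rot[3] = nowledgment6$ack
  rot[4] = owledgment6$ackn
  rot[5] = wledgment6$ackno
  rot[6] = ledgment6$acknow
  rot[7] = edgment6$acknowl
  rot[8] = dgment6$acknowle
  rot[9] = gment6$acknowled
  rot[10] = ment6$acknowledg
  rot[11] = ent6$acknowledgm
  rot[12] = nt6$acknowledgme
  rot[13] = t6$acknowledgmen
  rot[14] = 6$acknowledgment
  rot[15] = $acknowledgment6
Sorted (with $ < everything):
  sorted[0] = $acknowledgment6  (last char: '6')
  sorted[1] = 6$acknowledgment  (last char: 't')
  sorted[2] = acknowledgment6$  (last char: '$')
  sorted[3] = cknowledgment6$a  (last char: 'a')
  sorted[4] = dgment6$acknowle  (last char: 'e')
  sorted[5] = edgment6$acknowl  (last char: 'l')
  sorted[6] = ent6$acknowledgm  (last char: 'm')
  sorted[7] = gment6$acknowled  (last char: 'd')
  sorted[8] = knowledgment6$ac  (last char: 'c')
  sorted[9] = ledgment6$acknow  (last char: 'w')
  sorted[10] = ment6$acknowledg  (last char: 'g')
  sorted[11] = nowledgment6$ack  (last char: 'k')
  sorted[12] = nt6$acknowledgme  (last char: 'e')
  sorted[13] = owledgment6$ackn  (last char: 'n')
  sorted[14] = t6$acknowledgmen  (last char: 'n')
  sorted[15] = wledgment6$ackno  (last char: 'o')
Last column: 6t$aelmdcwgkenno
Original string S is at sorted index 2

Answer: 6t$aelmdcwgkenno
2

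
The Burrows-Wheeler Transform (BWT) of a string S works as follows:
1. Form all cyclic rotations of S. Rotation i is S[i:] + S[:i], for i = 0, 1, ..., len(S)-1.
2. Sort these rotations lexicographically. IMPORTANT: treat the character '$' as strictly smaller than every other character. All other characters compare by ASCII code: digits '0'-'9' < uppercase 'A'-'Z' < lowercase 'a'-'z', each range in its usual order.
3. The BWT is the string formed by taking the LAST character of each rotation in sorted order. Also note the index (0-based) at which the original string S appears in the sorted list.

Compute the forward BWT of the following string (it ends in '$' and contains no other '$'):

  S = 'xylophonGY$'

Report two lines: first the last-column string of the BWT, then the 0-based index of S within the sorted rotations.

All 11 rotations (rotation i = S[i:]+S[:i]):
  rot[0] = xylophonGY$
  rot[1] = ylophonGY$x
  rot[2] = lophonGY$xy
  rot[3] = ophonGY$xyl
  rot[4] = phonGY$xylo
  rot[5] = honGY$xylop
  rot[6] = onGY$xyloph
  rot[7] = nGY$xylopho
  rot[8] = GY$xylophon
  rot[9] = Y$xylophonG
  rot[10] = $xylophonGY
Sorted (with $ < everything):
  sorted[0] = $xylophonGY  (last char: 'Y')
  sorted[1] = GY$xylophon  (last char: 'n')
  sorted[2] = Y$xylophonG  (last char: 'G')
  sorted[3] = honGY$xylop  (last char: 'p')
  sorted[4] = lophonGY$xy  (last char: 'y')
  sorted[5] = nGY$xylopho  (last char: 'o')
  sorted[6] = onGY$xyloph  (last char: 'h')
  sorted[7] = ophonGY$xyl  (last char: 'l')
  sorted[8] = phonGY$xylo  (last char: 'o')
  sorted[9] = xylophonGY$  (last char: '$')
  sorted[10] = ylophonGY$x  (last char: 'x')
Last column: YnGpyohlo$x
Original string S is at sorted index 9

Answer: YnGpyohlo$x
9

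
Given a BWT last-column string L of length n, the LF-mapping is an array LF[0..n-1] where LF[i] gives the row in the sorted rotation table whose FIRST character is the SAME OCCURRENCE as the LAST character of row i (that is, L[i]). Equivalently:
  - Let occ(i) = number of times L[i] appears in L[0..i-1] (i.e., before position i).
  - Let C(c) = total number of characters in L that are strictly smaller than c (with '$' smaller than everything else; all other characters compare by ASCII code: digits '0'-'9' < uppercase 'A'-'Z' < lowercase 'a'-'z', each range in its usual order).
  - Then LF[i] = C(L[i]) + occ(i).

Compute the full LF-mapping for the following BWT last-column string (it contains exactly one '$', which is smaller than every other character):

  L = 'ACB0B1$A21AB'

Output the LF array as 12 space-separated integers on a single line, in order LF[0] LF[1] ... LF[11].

Char counts: '$':1, '0':1, '1':2, '2':1, 'A':3, 'B':3, 'C':1
C (first-col start): C('$')=0, C('0')=1, C('1')=2, C('2')=4, C('A')=5, C('B')=8, C('C')=11
L[0]='A': occ=0, LF[0]=C('A')+0=5+0=5
L[1]='C': occ=0, LF[1]=C('C')+0=11+0=11
L[2]='B': occ=0, LF[2]=C('B')+0=8+0=8
L[3]='0': occ=0, LF[3]=C('0')+0=1+0=1
L[4]='B': occ=1, LF[4]=C('B')+1=8+1=9
L[5]='1': occ=0, LF[5]=C('1')+0=2+0=2
L[6]='$': occ=0, LF[6]=C('$')+0=0+0=0
L[7]='A': occ=1, LF[7]=C('A')+1=5+1=6
L[8]='2': occ=0, LF[8]=C('2')+0=4+0=4
L[9]='1': occ=1, LF[9]=C('1')+1=2+1=3
L[10]='A': occ=2, LF[10]=C('A')+2=5+2=7
L[11]='B': occ=2, LF[11]=C('B')+2=8+2=10

Answer: 5 11 8 1 9 2 0 6 4 3 7 10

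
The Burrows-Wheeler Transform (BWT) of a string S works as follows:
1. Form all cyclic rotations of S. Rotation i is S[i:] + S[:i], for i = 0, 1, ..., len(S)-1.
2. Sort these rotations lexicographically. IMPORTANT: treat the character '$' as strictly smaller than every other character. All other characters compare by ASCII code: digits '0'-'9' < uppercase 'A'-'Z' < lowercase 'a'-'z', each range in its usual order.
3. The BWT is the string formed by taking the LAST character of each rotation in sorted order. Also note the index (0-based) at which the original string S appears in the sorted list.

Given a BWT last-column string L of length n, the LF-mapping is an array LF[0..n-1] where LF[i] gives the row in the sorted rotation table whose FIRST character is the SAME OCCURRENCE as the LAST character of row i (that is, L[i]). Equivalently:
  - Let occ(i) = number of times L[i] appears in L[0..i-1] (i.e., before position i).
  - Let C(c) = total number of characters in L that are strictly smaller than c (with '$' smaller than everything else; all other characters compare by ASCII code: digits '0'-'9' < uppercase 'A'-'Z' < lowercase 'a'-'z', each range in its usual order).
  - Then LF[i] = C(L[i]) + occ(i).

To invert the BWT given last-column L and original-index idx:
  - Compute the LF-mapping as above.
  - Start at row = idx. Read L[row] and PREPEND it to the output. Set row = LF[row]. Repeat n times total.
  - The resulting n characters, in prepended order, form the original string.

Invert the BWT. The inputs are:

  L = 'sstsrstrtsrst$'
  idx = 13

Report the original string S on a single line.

Answer: ttsstsrtrssrs$

Derivation:
LF mapping: 4 5 10 6 1 7 11 2 12 8 3 9 13 0
Walk LF starting at row 13, prepending L[row]:
  step 1: row=13, L[13]='$', prepend. Next row=LF[13]=0
  step 2: row=0, L[0]='s', prepend. Next row=LF[0]=4
  step 3: row=4, L[4]='r', prepend. Next row=LF[4]=1
  step 4: row=1, L[1]='s', prepend. Next row=LF[1]=5
  step 5: row=5, L[5]='s', prepend. Next row=LF[5]=7
  step 6: row=7, L[7]='r', prepend. Next row=LF[7]=2
  step 7: row=2, L[2]='t', prepend. Next row=LF[2]=10
  step 8: row=10, L[10]='r', prepend. Next row=LF[10]=3
  step 9: row=3, L[3]='s', prepend. Next row=LF[3]=6
  step 10: row=6, L[6]='t', prepend. Next row=LF[6]=11
  step 11: row=11, L[11]='s', prepend. Next row=LF[11]=9
  step 12: row=9, L[9]='s', prepend. Next row=LF[9]=8
  step 13: row=8, L[8]='t', prepend. Next row=LF[8]=12
  step 14: row=12, L[12]='t', prepend. Next row=LF[12]=13
Reversed output: ttsstsrtrssrs$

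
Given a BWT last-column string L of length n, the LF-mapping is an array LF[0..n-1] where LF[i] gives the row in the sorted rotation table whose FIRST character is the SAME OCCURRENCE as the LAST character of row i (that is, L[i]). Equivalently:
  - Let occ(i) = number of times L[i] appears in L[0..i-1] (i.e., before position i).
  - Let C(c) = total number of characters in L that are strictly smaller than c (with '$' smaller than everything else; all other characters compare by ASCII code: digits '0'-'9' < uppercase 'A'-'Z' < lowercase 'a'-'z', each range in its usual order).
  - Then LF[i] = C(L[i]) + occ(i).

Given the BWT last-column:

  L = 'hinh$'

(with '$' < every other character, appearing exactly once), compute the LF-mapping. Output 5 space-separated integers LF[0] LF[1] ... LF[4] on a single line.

Answer: 1 3 4 2 0

Derivation:
Char counts: '$':1, 'h':2, 'i':1, 'n':1
C (first-col start): C('$')=0, C('h')=1, C('i')=3, C('n')=4
L[0]='h': occ=0, LF[0]=C('h')+0=1+0=1
L[1]='i': occ=0, LF[1]=C('i')+0=3+0=3
L[2]='n': occ=0, LF[2]=C('n')+0=4+0=4
L[3]='h': occ=1, LF[3]=C('h')+1=1+1=2
L[4]='$': occ=0, LF[4]=C('$')+0=0+0=0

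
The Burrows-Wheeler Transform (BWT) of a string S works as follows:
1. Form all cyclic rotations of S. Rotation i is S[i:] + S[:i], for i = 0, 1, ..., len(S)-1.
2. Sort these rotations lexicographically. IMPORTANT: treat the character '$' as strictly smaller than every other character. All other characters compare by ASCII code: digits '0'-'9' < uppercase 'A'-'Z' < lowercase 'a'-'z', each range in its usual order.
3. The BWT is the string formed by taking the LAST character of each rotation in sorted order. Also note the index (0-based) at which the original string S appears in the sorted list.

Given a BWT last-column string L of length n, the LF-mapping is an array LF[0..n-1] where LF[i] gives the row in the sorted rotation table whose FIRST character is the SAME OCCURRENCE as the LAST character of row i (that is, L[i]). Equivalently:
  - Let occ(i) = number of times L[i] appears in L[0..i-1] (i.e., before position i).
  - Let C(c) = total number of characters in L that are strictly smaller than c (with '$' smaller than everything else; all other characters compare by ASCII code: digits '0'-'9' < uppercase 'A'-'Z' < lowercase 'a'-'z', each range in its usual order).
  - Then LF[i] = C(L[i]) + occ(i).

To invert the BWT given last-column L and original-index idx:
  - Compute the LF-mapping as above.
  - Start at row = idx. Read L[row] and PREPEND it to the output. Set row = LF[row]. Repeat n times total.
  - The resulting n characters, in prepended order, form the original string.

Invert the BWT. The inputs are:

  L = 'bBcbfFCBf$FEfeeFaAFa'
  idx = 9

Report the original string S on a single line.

Answer: FfFebBFaecBAfCFEafb$

Derivation:
LF mapping: 12 2 14 13 17 6 4 3 18 0 7 5 19 15 16 8 10 1 9 11
Walk LF starting at row 9, prepending L[row]:
  step 1: row=9, L[9]='$', prepend. Next row=LF[9]=0
  step 2: row=0, L[0]='b', prepend. Next row=LF[0]=12
  step 3: row=12, L[12]='f', prepend. Next row=LF[12]=19
  step 4: row=19, L[19]='a', prepend. Next row=LF[19]=11
  step 5: row=11, L[11]='E', prepend. Next row=LF[11]=5
  step 6: row=5, L[5]='F', prepend. Next row=LF[5]=6
  step 7: row=6, L[6]='C', prepend. Next row=LF[6]=4
  step 8: row=4, L[4]='f', prepend. Next row=LF[4]=17
  step 9: row=17, L[17]='A', prepend. Next row=LF[17]=1
  step 10: row=1, L[1]='B', prepend. Next row=LF[1]=2
  step 11: row=2, L[2]='c', prepend. Next row=LF[2]=14
  step 12: row=14, L[14]='e', prepend. Next row=LF[14]=16
  step 13: row=16, L[16]='a', prepend. Next row=LF[16]=10
  step 14: row=10, L[10]='F', prepend. Next row=LF[10]=7
  step 15: row=7, L[7]='B', prepend. Next row=LF[7]=3
  step 16: row=3, L[3]='b', prepend. Next row=LF[3]=13
  step 17: row=13, L[13]='e', prepend. Next row=LF[13]=15
  step 18: row=15, L[15]='F', prepend. Next row=LF[15]=8
  step 19: row=8, L[8]='f', prepend. Next row=LF[8]=18
  step 20: row=18, L[18]='F', prepend. Next row=LF[18]=9
Reversed output: FfFebBFaecBAfCFEafb$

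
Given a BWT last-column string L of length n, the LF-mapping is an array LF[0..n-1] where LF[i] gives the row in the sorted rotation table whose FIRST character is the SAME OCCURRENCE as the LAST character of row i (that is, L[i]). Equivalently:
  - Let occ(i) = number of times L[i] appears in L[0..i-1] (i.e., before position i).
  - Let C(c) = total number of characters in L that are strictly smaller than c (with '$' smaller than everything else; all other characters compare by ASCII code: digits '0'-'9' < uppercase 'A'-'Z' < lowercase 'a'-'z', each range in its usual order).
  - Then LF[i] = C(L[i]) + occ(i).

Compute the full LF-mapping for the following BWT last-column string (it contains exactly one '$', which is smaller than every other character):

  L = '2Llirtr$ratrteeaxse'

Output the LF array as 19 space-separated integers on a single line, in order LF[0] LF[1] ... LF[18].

Char counts: '$':1, '2':1, 'L':1, 'a':2, 'e':3, 'i':1, 'l':1, 'r':4, 's':1, 't':3, 'x':1
C (first-col start): C('$')=0, C('2')=1, C('L')=2, C('a')=3, C('e')=5, C('i')=8, C('l')=9, C('r')=10, C('s')=14, C('t')=15, C('x')=18
L[0]='2': occ=0, LF[0]=C('2')+0=1+0=1
L[1]='L': occ=0, LF[1]=C('L')+0=2+0=2
L[2]='l': occ=0, LF[2]=C('l')+0=9+0=9
L[3]='i': occ=0, LF[3]=C('i')+0=8+0=8
L[4]='r': occ=0, LF[4]=C('r')+0=10+0=10
L[5]='t': occ=0, LF[5]=C('t')+0=15+0=15
L[6]='r': occ=1, LF[6]=C('r')+1=10+1=11
L[7]='$': occ=0, LF[7]=C('$')+0=0+0=0
L[8]='r': occ=2, LF[8]=C('r')+2=10+2=12
L[9]='a': occ=0, LF[9]=C('a')+0=3+0=3
L[10]='t': occ=1, LF[10]=C('t')+1=15+1=16
L[11]='r': occ=3, LF[11]=C('r')+3=10+3=13
L[12]='t': occ=2, LF[12]=C('t')+2=15+2=17
L[13]='e': occ=0, LF[13]=C('e')+0=5+0=5
L[14]='e': occ=1, LF[14]=C('e')+1=5+1=6
L[15]='a': occ=1, LF[15]=C('a')+1=3+1=4
L[16]='x': occ=0, LF[16]=C('x')+0=18+0=18
L[17]='s': occ=0, LF[17]=C('s')+0=14+0=14
L[18]='e': occ=2, LF[18]=C('e')+2=5+2=7

Answer: 1 2 9 8 10 15 11 0 12 3 16 13 17 5 6 4 18 14 7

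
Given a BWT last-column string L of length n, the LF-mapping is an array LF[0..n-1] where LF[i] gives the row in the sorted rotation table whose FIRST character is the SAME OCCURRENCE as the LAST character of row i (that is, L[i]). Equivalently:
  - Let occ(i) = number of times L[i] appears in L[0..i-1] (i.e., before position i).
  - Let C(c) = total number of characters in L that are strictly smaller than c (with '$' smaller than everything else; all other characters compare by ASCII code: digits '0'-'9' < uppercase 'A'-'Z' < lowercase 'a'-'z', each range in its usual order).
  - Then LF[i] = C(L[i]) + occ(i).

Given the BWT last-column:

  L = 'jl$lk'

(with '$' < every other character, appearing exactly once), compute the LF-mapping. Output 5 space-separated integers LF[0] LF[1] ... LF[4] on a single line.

Char counts: '$':1, 'j':1, 'k':1, 'l':2
C (first-col start): C('$')=0, C('j')=1, C('k')=2, C('l')=3
L[0]='j': occ=0, LF[0]=C('j')+0=1+0=1
L[1]='l': occ=0, LF[1]=C('l')+0=3+0=3
L[2]='$': occ=0, LF[2]=C('$')+0=0+0=0
L[3]='l': occ=1, LF[3]=C('l')+1=3+1=4
L[4]='k': occ=0, LF[4]=C('k')+0=2+0=2

Answer: 1 3 0 4 2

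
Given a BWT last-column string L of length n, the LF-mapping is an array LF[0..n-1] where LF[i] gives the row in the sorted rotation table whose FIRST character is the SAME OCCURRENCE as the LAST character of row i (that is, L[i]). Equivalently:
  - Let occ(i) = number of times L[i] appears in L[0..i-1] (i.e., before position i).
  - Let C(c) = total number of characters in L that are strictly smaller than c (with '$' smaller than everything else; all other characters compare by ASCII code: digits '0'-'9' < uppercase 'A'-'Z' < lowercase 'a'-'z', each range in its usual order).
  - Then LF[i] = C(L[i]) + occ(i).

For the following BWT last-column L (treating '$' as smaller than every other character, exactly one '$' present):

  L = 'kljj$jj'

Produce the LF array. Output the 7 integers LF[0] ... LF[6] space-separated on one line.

Answer: 5 6 1 2 0 3 4

Derivation:
Char counts: '$':1, 'j':4, 'k':1, 'l':1
C (first-col start): C('$')=0, C('j')=1, C('k')=5, C('l')=6
L[0]='k': occ=0, LF[0]=C('k')+0=5+0=5
L[1]='l': occ=0, LF[1]=C('l')+0=6+0=6
L[2]='j': occ=0, LF[2]=C('j')+0=1+0=1
L[3]='j': occ=1, LF[3]=C('j')+1=1+1=2
L[4]='$': occ=0, LF[4]=C('$')+0=0+0=0
L[5]='j': occ=2, LF[5]=C('j')+2=1+2=3
L[6]='j': occ=3, LF[6]=C('j')+3=1+3=4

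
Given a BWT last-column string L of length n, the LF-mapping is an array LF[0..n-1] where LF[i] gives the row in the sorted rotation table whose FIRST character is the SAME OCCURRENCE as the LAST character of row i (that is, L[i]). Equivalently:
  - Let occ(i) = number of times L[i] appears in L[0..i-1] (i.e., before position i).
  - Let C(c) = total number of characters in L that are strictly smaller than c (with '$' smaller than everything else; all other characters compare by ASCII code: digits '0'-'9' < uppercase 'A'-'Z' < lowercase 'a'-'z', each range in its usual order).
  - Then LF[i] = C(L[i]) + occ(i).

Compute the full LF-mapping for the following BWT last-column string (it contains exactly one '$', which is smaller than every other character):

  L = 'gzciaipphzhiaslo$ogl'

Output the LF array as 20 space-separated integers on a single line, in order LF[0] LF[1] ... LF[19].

Char counts: '$':1, 'a':2, 'c':1, 'g':2, 'h':2, 'i':3, 'l':2, 'o':2, 'p':2, 's':1, 'z':2
C (first-col start): C('$')=0, C('a')=1, C('c')=3, C('g')=4, C('h')=6, C('i')=8, C('l')=11, C('o')=13, C('p')=15, C('s')=17, C('z')=18
L[0]='g': occ=0, LF[0]=C('g')+0=4+0=4
L[1]='z': occ=0, LF[1]=C('z')+0=18+0=18
L[2]='c': occ=0, LF[2]=C('c')+0=3+0=3
L[3]='i': occ=0, LF[3]=C('i')+0=8+0=8
L[4]='a': occ=0, LF[4]=C('a')+0=1+0=1
L[5]='i': occ=1, LF[5]=C('i')+1=8+1=9
L[6]='p': occ=0, LF[6]=C('p')+0=15+0=15
L[7]='p': occ=1, LF[7]=C('p')+1=15+1=16
L[8]='h': occ=0, LF[8]=C('h')+0=6+0=6
L[9]='z': occ=1, LF[9]=C('z')+1=18+1=19
L[10]='h': occ=1, LF[10]=C('h')+1=6+1=7
L[11]='i': occ=2, LF[11]=C('i')+2=8+2=10
L[12]='a': occ=1, LF[12]=C('a')+1=1+1=2
L[13]='s': occ=0, LF[13]=C('s')+0=17+0=17
L[14]='l': occ=0, LF[14]=C('l')+0=11+0=11
L[15]='o': occ=0, LF[15]=C('o')+0=13+0=13
L[16]='$': occ=0, LF[16]=C('$')+0=0+0=0
L[17]='o': occ=1, LF[17]=C('o')+1=13+1=14
L[18]='g': occ=1, LF[18]=C('g')+1=4+1=5
L[19]='l': occ=1, LF[19]=C('l')+1=11+1=12

Answer: 4 18 3 8 1 9 15 16 6 19 7 10 2 17 11 13 0 14 5 12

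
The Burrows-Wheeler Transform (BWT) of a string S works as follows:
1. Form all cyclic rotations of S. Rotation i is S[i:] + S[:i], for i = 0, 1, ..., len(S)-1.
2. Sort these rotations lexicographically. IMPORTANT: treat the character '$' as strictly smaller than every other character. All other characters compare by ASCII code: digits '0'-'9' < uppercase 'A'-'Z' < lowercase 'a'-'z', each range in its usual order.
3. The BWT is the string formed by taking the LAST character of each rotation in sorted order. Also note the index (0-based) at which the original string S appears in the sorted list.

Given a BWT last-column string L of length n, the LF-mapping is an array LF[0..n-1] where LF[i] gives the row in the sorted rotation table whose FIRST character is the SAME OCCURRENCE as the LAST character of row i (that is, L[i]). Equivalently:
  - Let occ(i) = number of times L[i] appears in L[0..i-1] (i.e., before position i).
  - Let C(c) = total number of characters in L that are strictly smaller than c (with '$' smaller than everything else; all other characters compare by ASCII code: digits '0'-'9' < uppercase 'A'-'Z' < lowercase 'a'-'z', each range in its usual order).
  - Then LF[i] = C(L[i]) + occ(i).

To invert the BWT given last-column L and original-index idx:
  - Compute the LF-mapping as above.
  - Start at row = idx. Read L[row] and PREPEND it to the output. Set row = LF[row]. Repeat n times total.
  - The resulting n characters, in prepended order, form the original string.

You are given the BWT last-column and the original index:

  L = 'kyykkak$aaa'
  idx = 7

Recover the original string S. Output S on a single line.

LF mapping: 5 9 10 6 7 1 8 0 2 3 4
Walk LF starting at row 7, prepending L[row]:
  step 1: row=7, L[7]='$', prepend. Next row=LF[7]=0
  step 2: row=0, L[0]='k', prepend. Next row=LF[0]=5
  step 3: row=5, L[5]='a', prepend. Next row=LF[5]=1
  step 4: row=1, L[1]='y', prepend. Next row=LF[1]=9
  step 5: row=9, L[9]='a', prepend. Next row=LF[9]=3
  step 6: row=3, L[3]='k', prepend. Next row=LF[3]=6
  step 7: row=6, L[6]='k', prepend. Next row=LF[6]=8
  step 8: row=8, L[8]='a', prepend. Next row=LF[8]=2
  step 9: row=2, L[2]='y', prepend. Next row=LF[2]=10
  step 10: row=10, L[10]='a', prepend. Next row=LF[10]=4
  step 11: row=4, L[4]='k', prepend. Next row=LF[4]=7
Reversed output: kayakkayak$

Answer: kayakkayak$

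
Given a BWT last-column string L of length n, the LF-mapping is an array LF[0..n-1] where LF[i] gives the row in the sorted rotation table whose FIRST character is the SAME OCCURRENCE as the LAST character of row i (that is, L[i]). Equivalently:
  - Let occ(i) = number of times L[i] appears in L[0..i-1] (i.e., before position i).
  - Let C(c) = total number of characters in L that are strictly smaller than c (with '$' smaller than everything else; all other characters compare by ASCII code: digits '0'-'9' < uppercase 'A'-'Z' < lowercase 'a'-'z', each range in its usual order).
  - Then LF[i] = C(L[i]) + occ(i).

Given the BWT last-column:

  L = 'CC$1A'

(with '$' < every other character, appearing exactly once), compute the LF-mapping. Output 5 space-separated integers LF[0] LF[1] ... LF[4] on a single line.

Answer: 3 4 0 1 2

Derivation:
Char counts: '$':1, '1':1, 'A':1, 'C':2
C (first-col start): C('$')=0, C('1')=1, C('A')=2, C('C')=3
L[0]='C': occ=0, LF[0]=C('C')+0=3+0=3
L[1]='C': occ=1, LF[1]=C('C')+1=3+1=4
L[2]='$': occ=0, LF[2]=C('$')+0=0+0=0
L[3]='1': occ=0, LF[3]=C('1')+0=1+0=1
L[4]='A': occ=0, LF[4]=C('A')+0=2+0=2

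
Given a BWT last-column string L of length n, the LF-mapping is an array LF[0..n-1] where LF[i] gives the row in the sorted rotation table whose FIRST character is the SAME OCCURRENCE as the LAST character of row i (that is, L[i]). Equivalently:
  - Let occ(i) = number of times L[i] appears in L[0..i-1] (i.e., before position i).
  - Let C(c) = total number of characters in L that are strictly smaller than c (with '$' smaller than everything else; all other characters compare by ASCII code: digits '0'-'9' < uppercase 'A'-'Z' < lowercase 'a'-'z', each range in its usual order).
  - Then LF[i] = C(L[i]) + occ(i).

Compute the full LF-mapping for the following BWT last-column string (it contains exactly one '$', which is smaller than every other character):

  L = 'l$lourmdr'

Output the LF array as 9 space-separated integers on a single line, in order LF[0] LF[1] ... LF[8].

Char counts: '$':1, 'd':1, 'l':2, 'm':1, 'o':1, 'r':2, 'u':1
C (first-col start): C('$')=0, C('d')=1, C('l')=2, C('m')=4, C('o')=5, C('r')=6, C('u')=8
L[0]='l': occ=0, LF[0]=C('l')+0=2+0=2
L[1]='$': occ=0, LF[1]=C('$')+0=0+0=0
L[2]='l': occ=1, LF[2]=C('l')+1=2+1=3
L[3]='o': occ=0, LF[3]=C('o')+0=5+0=5
L[4]='u': occ=0, LF[4]=C('u')+0=8+0=8
L[5]='r': occ=0, LF[5]=C('r')+0=6+0=6
L[6]='m': occ=0, LF[6]=C('m')+0=4+0=4
L[7]='d': occ=0, LF[7]=C('d')+0=1+0=1
L[8]='r': occ=1, LF[8]=C('r')+1=6+1=7

Answer: 2 0 3 5 8 6 4 1 7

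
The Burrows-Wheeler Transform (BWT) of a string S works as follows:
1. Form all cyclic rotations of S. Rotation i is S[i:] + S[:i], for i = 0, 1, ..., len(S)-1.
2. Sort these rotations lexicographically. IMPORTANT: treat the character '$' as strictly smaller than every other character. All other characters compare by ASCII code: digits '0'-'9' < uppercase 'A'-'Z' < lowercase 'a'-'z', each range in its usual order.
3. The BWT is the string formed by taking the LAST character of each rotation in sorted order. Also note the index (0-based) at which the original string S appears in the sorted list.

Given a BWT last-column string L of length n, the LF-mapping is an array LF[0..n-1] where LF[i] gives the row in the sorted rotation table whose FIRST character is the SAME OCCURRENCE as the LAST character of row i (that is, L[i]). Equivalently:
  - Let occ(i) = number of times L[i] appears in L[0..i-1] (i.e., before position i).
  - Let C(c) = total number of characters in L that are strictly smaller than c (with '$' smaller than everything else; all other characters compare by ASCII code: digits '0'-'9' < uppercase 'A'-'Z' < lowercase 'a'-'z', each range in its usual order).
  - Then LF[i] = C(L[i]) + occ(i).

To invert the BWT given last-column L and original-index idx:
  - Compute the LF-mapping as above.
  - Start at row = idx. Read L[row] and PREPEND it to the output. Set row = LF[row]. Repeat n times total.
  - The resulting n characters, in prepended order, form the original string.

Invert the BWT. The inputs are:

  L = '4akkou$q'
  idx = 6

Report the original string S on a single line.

LF mapping: 1 2 3 4 5 7 0 6
Walk LF starting at row 6, prepending L[row]:
  step 1: row=6, L[6]='$', prepend. Next row=LF[6]=0
  step 2: row=0, L[0]='4', prepend. Next row=LF[0]=1
  step 3: row=1, L[1]='a', prepend. Next row=LF[1]=2
  step 4: row=2, L[2]='k', prepend. Next row=LF[2]=3
  step 5: row=3, L[3]='k', prepend. Next row=LF[3]=4
  step 6: row=4, L[4]='o', prepend. Next row=LF[4]=5
  step 7: row=5, L[5]='u', prepend. Next row=LF[5]=7
  step 8: row=7, L[7]='q', prepend. Next row=LF[7]=6
Reversed output: quokka4$

Answer: quokka4$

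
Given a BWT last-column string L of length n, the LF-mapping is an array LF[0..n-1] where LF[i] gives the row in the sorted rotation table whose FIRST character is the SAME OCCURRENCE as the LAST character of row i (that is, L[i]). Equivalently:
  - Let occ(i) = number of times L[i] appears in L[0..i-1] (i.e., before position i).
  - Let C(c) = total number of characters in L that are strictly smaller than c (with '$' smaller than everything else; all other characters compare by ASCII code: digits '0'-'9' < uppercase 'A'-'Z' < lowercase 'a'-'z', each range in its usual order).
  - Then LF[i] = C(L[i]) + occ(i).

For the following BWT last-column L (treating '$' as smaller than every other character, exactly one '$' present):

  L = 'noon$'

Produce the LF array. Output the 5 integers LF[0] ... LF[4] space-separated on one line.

Char counts: '$':1, 'n':2, 'o':2
C (first-col start): C('$')=0, C('n')=1, C('o')=3
L[0]='n': occ=0, LF[0]=C('n')+0=1+0=1
L[1]='o': occ=0, LF[1]=C('o')+0=3+0=3
L[2]='o': occ=1, LF[2]=C('o')+1=3+1=4
L[3]='n': occ=1, LF[3]=C('n')+1=1+1=2
L[4]='$': occ=0, LF[4]=C('$')+0=0+0=0

Answer: 1 3 4 2 0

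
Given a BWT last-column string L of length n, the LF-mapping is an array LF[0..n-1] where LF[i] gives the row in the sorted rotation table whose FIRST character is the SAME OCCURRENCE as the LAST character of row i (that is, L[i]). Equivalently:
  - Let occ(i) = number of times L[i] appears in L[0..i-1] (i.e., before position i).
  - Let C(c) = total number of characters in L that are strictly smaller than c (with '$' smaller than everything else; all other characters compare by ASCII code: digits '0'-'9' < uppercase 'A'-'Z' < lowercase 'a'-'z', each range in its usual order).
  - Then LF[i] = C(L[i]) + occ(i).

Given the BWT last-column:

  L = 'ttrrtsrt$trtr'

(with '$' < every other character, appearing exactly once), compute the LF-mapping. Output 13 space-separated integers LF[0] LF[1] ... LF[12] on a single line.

Answer: 7 8 1 2 9 6 3 10 0 11 4 12 5

Derivation:
Char counts: '$':1, 'r':5, 's':1, 't':6
C (first-col start): C('$')=0, C('r')=1, C('s')=6, C('t')=7
L[0]='t': occ=0, LF[0]=C('t')+0=7+0=7
L[1]='t': occ=1, LF[1]=C('t')+1=7+1=8
L[2]='r': occ=0, LF[2]=C('r')+0=1+0=1
L[3]='r': occ=1, LF[3]=C('r')+1=1+1=2
L[4]='t': occ=2, LF[4]=C('t')+2=7+2=9
L[5]='s': occ=0, LF[5]=C('s')+0=6+0=6
L[6]='r': occ=2, LF[6]=C('r')+2=1+2=3
L[7]='t': occ=3, LF[7]=C('t')+3=7+3=10
L[8]='$': occ=0, LF[8]=C('$')+0=0+0=0
L[9]='t': occ=4, LF[9]=C('t')+4=7+4=11
L[10]='r': occ=3, LF[10]=C('r')+3=1+3=4
L[11]='t': occ=5, LF[11]=C('t')+5=7+5=12
L[12]='r': occ=4, LF[12]=C('r')+4=1+4=5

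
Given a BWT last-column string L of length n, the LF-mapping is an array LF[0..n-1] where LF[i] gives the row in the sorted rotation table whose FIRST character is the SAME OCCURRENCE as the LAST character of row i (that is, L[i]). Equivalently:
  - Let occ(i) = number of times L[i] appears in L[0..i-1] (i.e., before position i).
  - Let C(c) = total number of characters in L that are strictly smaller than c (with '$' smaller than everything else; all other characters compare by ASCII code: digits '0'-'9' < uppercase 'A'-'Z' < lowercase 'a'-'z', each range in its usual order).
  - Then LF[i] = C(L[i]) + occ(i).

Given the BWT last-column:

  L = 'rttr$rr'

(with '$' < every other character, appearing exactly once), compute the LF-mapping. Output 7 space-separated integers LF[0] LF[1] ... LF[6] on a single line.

Char counts: '$':1, 'r':4, 't':2
C (first-col start): C('$')=0, C('r')=1, C('t')=5
L[0]='r': occ=0, LF[0]=C('r')+0=1+0=1
L[1]='t': occ=0, LF[1]=C('t')+0=5+0=5
L[2]='t': occ=1, LF[2]=C('t')+1=5+1=6
L[3]='r': occ=1, LF[3]=C('r')+1=1+1=2
L[4]='$': occ=0, LF[4]=C('$')+0=0+0=0
L[5]='r': occ=2, LF[5]=C('r')+2=1+2=3
L[6]='r': occ=3, LF[6]=C('r')+3=1+3=4

Answer: 1 5 6 2 0 3 4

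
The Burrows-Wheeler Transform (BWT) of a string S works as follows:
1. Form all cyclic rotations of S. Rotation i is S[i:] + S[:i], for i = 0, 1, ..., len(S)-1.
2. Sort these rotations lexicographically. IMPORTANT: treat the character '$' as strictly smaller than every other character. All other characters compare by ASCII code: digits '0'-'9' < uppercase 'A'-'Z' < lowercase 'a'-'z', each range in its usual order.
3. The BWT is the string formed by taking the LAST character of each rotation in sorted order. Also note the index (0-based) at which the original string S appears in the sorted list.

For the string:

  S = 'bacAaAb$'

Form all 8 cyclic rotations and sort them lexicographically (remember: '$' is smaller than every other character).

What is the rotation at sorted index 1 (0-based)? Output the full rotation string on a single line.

All 8 rotations (rotation i = S[i:]+S[:i]):
  rot[0] = bacAaAb$
  rot[1] = acAaAb$b
  rot[2] = cAaAb$ba
  rot[3] = AaAb$bac
  rot[4] = aAb$bacA
  rot[5] = Ab$bacAa
  rot[6] = b$bacAaA
  rot[7] = $bacAaAb
Sorted (with $ < everything):
  sorted[0] = $bacAaAb
  sorted[1] = AaAb$bac
  sorted[2] = Ab$bacAa
  sorted[3] = aAb$bacA
  sorted[4] = acAaAb$b
  sorted[5] = b$bacAaA
  sorted[6] = bacAaAb$
  sorted[7] = cAaAb$ba
sorted[1] = AaAb$bac

Answer: AaAb$bac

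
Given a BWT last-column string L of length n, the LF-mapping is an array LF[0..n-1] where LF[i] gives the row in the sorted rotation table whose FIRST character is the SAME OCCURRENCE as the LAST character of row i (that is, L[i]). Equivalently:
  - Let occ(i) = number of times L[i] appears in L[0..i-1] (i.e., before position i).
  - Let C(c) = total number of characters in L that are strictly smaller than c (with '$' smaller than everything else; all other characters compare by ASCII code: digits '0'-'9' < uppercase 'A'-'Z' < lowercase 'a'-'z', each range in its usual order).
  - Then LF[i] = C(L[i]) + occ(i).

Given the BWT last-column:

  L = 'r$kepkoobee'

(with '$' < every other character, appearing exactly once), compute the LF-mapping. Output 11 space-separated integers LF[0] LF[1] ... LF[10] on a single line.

Answer: 10 0 5 2 9 6 7 8 1 3 4

Derivation:
Char counts: '$':1, 'b':1, 'e':3, 'k':2, 'o':2, 'p':1, 'r':1
C (first-col start): C('$')=0, C('b')=1, C('e')=2, C('k')=5, C('o')=7, C('p')=9, C('r')=10
L[0]='r': occ=0, LF[0]=C('r')+0=10+0=10
L[1]='$': occ=0, LF[1]=C('$')+0=0+0=0
L[2]='k': occ=0, LF[2]=C('k')+0=5+0=5
L[3]='e': occ=0, LF[3]=C('e')+0=2+0=2
L[4]='p': occ=0, LF[4]=C('p')+0=9+0=9
L[5]='k': occ=1, LF[5]=C('k')+1=5+1=6
L[6]='o': occ=0, LF[6]=C('o')+0=7+0=7
L[7]='o': occ=1, LF[7]=C('o')+1=7+1=8
L[8]='b': occ=0, LF[8]=C('b')+0=1+0=1
L[9]='e': occ=1, LF[9]=C('e')+1=2+1=3
L[10]='e': occ=2, LF[10]=C('e')+2=2+2=4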